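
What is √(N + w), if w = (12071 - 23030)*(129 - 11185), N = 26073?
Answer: √121188777 ≈ 11009.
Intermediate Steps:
w = 121162704 (w = -10959*(-11056) = 121162704)
√(N + w) = √(26073 + 121162704) = √121188777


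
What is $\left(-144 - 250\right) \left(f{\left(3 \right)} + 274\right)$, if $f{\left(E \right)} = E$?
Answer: $-109138$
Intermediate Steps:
$\left(-144 - 250\right) \left(f{\left(3 \right)} + 274\right) = \left(-144 - 250\right) \left(3 + 274\right) = \left(-394\right) 277 = -109138$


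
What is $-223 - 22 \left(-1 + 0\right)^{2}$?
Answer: $-245$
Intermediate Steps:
$-223 - 22 \left(-1 + 0\right)^{2} = -223 - 22 \left(-1\right)^{2} = -223 - 22 = -245$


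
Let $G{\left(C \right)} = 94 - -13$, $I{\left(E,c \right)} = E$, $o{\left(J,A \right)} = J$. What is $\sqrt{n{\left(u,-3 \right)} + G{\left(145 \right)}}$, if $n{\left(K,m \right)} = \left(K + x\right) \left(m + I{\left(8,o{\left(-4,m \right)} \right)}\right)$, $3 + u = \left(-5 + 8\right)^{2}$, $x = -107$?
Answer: $i \sqrt{398} \approx 19.95 i$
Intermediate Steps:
$G{\left(C \right)} = 107$ ($G{\left(C \right)} = 94 + 13 = 107$)
$u = 6$ ($u = -3 + \left(-5 + 8\right)^{2} = -3 + 3^{2} = -3 + 9 = 6$)
$n{\left(K,m \right)} = \left(-107 + K\right) \left(8 + m\right)$ ($n{\left(K,m \right)} = \left(K - 107\right) \left(m + 8\right) = \left(-107 + K\right) \left(8 + m\right)$)
$\sqrt{n{\left(u,-3 \right)} + G{\left(145 \right)}} = \sqrt{\left(-856 - -321 + 8 \cdot 6 + 6 \left(-3\right)\right) + 107} = \sqrt{\left(-856 + 321 + 48 - 18\right) + 107} = \sqrt{-505 + 107} = \sqrt{-398} = i \sqrt{398}$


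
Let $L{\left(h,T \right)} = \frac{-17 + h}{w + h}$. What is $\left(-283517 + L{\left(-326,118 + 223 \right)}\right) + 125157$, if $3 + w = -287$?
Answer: $- \frac{13935631}{88} \approx -1.5836 \cdot 10^{5}$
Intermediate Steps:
$w = -290$ ($w = -3 - 287 = -290$)
$L{\left(h,T \right)} = \frac{-17 + h}{-290 + h}$
$\left(-283517 + L{\left(-326,118 + 223 \right)}\right) + 125157 = \left(-283517 + \frac{-17 - 326}{-290 - 326}\right) + 125157 = \left(-283517 + \frac{1}{-616} \left(-343\right)\right) + 125157 = \left(-283517 - - \frac{49}{88}\right) + 125157 = \left(-283517 + \frac{49}{88}\right) + 125157 = - \frac{24949447}{88} + 125157 = - \frac{13935631}{88}$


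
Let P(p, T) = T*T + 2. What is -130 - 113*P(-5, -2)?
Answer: -808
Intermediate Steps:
P(p, T) = 2 + T² (P(p, T) = T² + 2 = 2 + T²)
-130 - 113*P(-5, -2) = -130 - 113*(2 + (-2)²) = -130 - 113*(2 + 4) = -130 - 113*6 = -130 - 678 = -808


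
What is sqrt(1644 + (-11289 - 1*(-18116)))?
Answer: sqrt(8471) ≈ 92.038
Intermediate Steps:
sqrt(1644 + (-11289 - 1*(-18116))) = sqrt(1644 + (-11289 + 18116)) = sqrt(1644 + 6827) = sqrt(8471)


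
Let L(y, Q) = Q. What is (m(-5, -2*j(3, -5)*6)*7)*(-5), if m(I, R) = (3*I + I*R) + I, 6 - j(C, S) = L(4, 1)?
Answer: -9800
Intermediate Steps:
j(C, S) = 5 (j(C, S) = 6 - 1*1 = 6 - 1 = 5)
m(I, R) = 4*I + I*R
(m(-5, -2*j(3, -5)*6)*7)*(-5) = (-5*(4 - 2*5*6)*7)*(-5) = (-5*(4 - 10*6)*7)*(-5) = (-5*(4 - 60)*7)*(-5) = (-5*(-56)*7)*(-5) = (280*7)*(-5) = 1960*(-5) = -9800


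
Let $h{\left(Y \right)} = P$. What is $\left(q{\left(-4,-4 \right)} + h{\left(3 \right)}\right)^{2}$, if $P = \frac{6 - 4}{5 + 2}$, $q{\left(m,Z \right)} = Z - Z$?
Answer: $\frac{4}{49} \approx 0.081633$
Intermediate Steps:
$q{\left(m,Z \right)} = 0$
$P = \frac{2}{7} \approx 0.28571$
$h{\left(Y \right)} = \frac{2}{7}$
$\left(q{\left(-4,-4 \right)} + h{\left(3 \right)}\right)^{2} = \left(0 + \frac{2}{7}\right)^{2} = \left(\frac{2}{7}\right)^{2} = \frac{4}{49}$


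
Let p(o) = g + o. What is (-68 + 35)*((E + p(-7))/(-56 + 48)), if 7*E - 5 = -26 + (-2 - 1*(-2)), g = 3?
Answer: -231/8 ≈ -28.875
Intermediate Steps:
p(o) = 3 + o
E = -3 (E = 5/7 + (-26 + (-2 - 1*(-2)))/7 = 5/7 + (-26 + (-2 + 2))/7 = 5/7 + (-26 + 0)/7 = 5/7 + (1/7)*(-26) = 5/7 - 26/7 = -3)
(-68 + 35)*((E + p(-7))/(-56 + 48)) = (-68 + 35)*((-3 + (3 - 7))/(-56 + 48)) = -33*(-3 - 4)/(-8) = -(-231)*(-1)/8 = -33*7/8 = -231/8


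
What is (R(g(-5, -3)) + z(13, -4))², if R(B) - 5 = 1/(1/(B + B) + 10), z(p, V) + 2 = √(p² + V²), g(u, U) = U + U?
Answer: 2755946/14161 + 738*√185/119 ≈ 278.97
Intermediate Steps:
g(u, U) = 2*U
z(p, V) = -2 + √(V² + p²) (z(p, V) = -2 + √(p² + V²) = -2 + √(V² + p²))
R(B) = 5 + 1/(10 + 1/(2*B)) (R(B) = 5 + 1/(1/(B + B) + 10) = 5 + 1/(1/(2*B) + 10) = 5 + 1/(10 + 1/(2*B)))
(R(g(-5, -3)) + z(13, -4))² = ((5 + 102*(2*(-3)))/(1 + 20*(2*(-3))) + (-2 + √((-4)² + 13²)))² = ((5 + 102*(-6))/(1 + 20*(-6)) + (-2 + √(16 + 169)))² = ((5 - 612)/(1 - 120) + (-2 + √185))² = (-607/(-119) + (-2 + √185))² = (-1/119*(-607) + (-2 + √185))² = (607/119 + (-2 + √185))² = (369/119 + √185)²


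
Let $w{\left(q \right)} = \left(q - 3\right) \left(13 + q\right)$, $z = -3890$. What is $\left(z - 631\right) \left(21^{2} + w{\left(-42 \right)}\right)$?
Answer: $-7893666$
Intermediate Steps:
$w{\left(q \right)} = \left(-3 + q\right) \left(13 + q\right)$
$\left(z - 631\right) \left(21^{2} + w{\left(-42 \right)}\right) = \left(-3890 - 631\right) \left(21^{2} + \left(-39 + \left(-42\right)^{2} + 10 \left(-42\right)\right)\right) = - 4521 \left(441 - -1305\right) = - 4521 \left(441 + 1305\right) = \left(-4521\right) 1746 = -7893666$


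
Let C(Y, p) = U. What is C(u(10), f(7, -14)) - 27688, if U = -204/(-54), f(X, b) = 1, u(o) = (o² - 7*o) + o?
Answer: -249158/9 ≈ -27684.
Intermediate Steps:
u(o) = o² - 6*o
U = 34/9 (U = -204*(-1/54) = 34/9 ≈ 3.7778)
C(Y, p) = 34/9
C(u(10), f(7, -14)) - 27688 = 34/9 - 27688 = -249158/9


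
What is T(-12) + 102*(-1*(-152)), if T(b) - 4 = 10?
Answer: 15518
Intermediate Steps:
T(b) = 14 (T(b) = 4 + 10 = 14)
T(-12) + 102*(-1*(-152)) = 14 + 102*(-1*(-152)) = 14 + 102*152 = 14 + 15504 = 15518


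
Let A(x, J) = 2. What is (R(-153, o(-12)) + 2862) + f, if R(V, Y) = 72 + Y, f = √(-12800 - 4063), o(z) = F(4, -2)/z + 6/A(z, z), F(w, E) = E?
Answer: 17623/6 + I*√16863 ≈ 2937.2 + 129.86*I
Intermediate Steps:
o(z) = 3 - 2/z (o(z) = -2/z + 6/2 = -2/z + 6*(½) = -2/z + 3 = 3 - 2/z)
f = I*√16863 (f = √(-16863) = I*√16863 ≈ 129.86*I)
(R(-153, o(-12)) + 2862) + f = ((72 + (3 - 2/(-12))) + 2862) + I*√16863 = ((72 + (3 - 2*(-1/12))) + 2862) + I*√16863 = ((72 + (3 + ⅙)) + 2862) + I*√16863 = ((72 + 19/6) + 2862) + I*√16863 = (451/6 + 2862) + I*√16863 = 17623/6 + I*√16863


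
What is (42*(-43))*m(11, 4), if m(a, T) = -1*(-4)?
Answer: -7224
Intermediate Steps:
m(a, T) = 4
(42*(-43))*m(11, 4) = (42*(-43))*4 = -1806*4 = -7224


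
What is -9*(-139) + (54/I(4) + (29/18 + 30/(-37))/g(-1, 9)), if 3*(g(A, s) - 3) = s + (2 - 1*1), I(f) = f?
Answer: 2667097/2109 ≈ 1264.6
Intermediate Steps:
g(A, s) = 10/3 + s/3 (g(A, s) = 3 + (s + (2 - 1*1))/3 = 3 + (s + (2 - 1))/3 = 3 + (s + 1)/3 = 3 + (1 + s)/3 = 3 + (⅓ + s/3) = 10/3 + s/3)
-9*(-139) + (54/I(4) + (29/18 + 30/(-37))/g(-1, 9)) = -9*(-139) + (54/4 + (29/18 + 30/(-37))/(10/3 + (⅓)*9)) = 1251 + (54*(¼) + (29*(1/18) + 30*(-1/37))/(10/3 + 3)) = 1251 + (27/2 + (29/18 - 30/37)/(19/3)) = 1251 + (27/2 + (533/666)*(3/19)) = 1251 + (27/2 + 533/4218) = 1251 + 28738/2109 = 2667097/2109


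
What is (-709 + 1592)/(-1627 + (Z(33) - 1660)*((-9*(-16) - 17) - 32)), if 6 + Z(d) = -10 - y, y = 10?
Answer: -883/161797 ≈ -0.0054575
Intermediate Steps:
Z(d) = -26 (Z(d) = -6 + (-10 - 1*10) = -6 + (-10 - 10) = -6 - 20 = -26)
(-709 + 1592)/(-1627 + (Z(33) - 1660)*((-9*(-16) - 17) - 32)) = (-709 + 1592)/(-1627 + (-26 - 1660)*((-9*(-16) - 17) - 32)) = 883/(-1627 - 1686*((144 - 17) - 32)) = 883/(-1627 - 1686*(127 - 32)) = 883/(-1627 - 1686*95) = 883/(-1627 - 160170) = 883/(-161797) = 883*(-1/161797) = -883/161797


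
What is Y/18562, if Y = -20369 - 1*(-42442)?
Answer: 22073/18562 ≈ 1.1891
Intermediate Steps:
Y = 22073 (Y = -20369 + 42442 = 22073)
Y/18562 = 22073/18562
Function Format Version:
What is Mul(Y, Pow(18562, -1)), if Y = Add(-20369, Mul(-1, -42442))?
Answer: Rational(22073, 18562) ≈ 1.1891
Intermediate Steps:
Y = 22073 (Y = Add(-20369, 42442) = 22073)
Mul(Y, Pow(18562, -1)) = Mul(22073, Pow(18562, -1)) = Mul(22073, Rational(1, 18562)) = Rational(22073, 18562)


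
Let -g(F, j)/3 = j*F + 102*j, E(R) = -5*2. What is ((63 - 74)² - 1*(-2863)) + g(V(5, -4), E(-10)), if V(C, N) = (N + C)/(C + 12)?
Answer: 102778/17 ≈ 6045.8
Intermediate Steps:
E(R) = -10
V(C, N) = (C + N)/(12 + C)
g(F, j) = -306*j - 3*F*j (g(F, j) = -3*(j*F + 102*j) = -3*(F*j + 102*j) = -3*(102*j + F*j) = -306*j - 3*F*j)
((63 - 74)² - 1*(-2863)) + g(V(5, -4), E(-10)) = ((63 - 74)² - 1*(-2863)) - 3*(-10)*(102 + (5 - 4)/(12 + 5)) = ((-11)² + 2863) - 3*(-10)*(102 + 1/17) = (121 + 2863) - 3*(-10)*(102 + (1/17)*1) = 2984 - 3*(-10)*(102 + 1/17) = 2984 - 3*(-10)*1735/17 = 2984 + 52050/17 = 102778/17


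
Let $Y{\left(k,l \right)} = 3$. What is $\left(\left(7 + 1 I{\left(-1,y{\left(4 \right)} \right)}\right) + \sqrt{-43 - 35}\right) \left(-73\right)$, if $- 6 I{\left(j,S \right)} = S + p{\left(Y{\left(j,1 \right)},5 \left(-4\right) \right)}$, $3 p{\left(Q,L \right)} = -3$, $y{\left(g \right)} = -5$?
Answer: $-584 - 73 i \sqrt{78} \approx -584.0 - 644.72 i$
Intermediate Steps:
$p{\left(Q,L \right)} = -1$ ($p{\left(Q,L \right)} = \frac{1}{3} \left(-3\right) = -1$)
$I{\left(j,S \right)} = \frac{1}{6} - \frac{S}{6}$ ($I{\left(j,S \right)} = - \frac{S - 1}{6} = - \frac{-1 + S}{6} = \frac{1}{6} - \frac{S}{6}$)
$\left(\left(7 + 1 I{\left(-1,y{\left(4 \right)} \right)}\right) + \sqrt{-43 - 35}\right) \left(-73\right) = \left(\left(7 + 1 \left(\frac{1}{6} - - \frac{5}{6}\right)\right) + \sqrt{-43 - 35}\right) \left(-73\right) = \left(\left(7 + 1 \left(\frac{1}{6} + \frac{5}{6}\right)\right) + \sqrt{-78}\right) \left(-73\right) = \left(\left(7 + 1 \cdot 1\right) + i \sqrt{78}\right) \left(-73\right) = \left(\left(7 + 1\right) + i \sqrt{78}\right) \left(-73\right) = \left(8 + i \sqrt{78}\right) \left(-73\right) = -584 - 73 i \sqrt{78}$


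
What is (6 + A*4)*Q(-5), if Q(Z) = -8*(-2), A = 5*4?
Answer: 1376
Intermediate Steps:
A = 20
Q(Z) = 16
(6 + A*4)*Q(-5) = (6 + 20*4)*16 = (6 + 80)*16 = 86*16 = 1376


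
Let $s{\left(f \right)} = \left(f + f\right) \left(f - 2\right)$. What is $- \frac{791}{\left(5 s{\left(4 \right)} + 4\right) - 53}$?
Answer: $- \frac{791}{31} \approx -25.516$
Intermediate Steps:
$s{\left(f \right)} = 2 f \left(-2 + f\right)$
$- \frac{791}{\left(5 s{\left(4 \right)} + 4\right) - 53} = - \frac{791}{\left(5 \cdot 2 \cdot 4 \left(-2 + 4\right) + 4\right) - 53} = - \frac{791}{\left(5 \cdot 2 \cdot 4 \cdot 2 + 4\right) - 53} = - \frac{791}{\left(5 \cdot 16 + 4\right) - 53} = - \frac{791}{\left(80 + 4\right) - 53} = - \frac{791}{84 - 53} = - \frac{791}{31}$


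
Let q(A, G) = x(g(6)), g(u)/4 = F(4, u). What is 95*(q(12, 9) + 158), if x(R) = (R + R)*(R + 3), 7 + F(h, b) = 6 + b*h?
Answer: 1675610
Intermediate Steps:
F(h, b) = -1 + b*h (F(h, b) = -7 + (6 + b*h) = -1 + b*h)
g(u) = -4 + 16*u (g(u) = 4*(-1 + u*4) = 4*(-1 + 4*u) = -4 + 16*u)
x(R) = 2*R*(3 + R) (x(R) = (2*R)*(3 + R) = 2*R*(3 + R))
q(A, G) = 17480 (q(A, G) = 2*(-4 + 16*6)*(3 + (-4 + 16*6)) = 2*(-4 + 96)*(3 + (-4 + 96)) = 2*92*(3 + 92) = 2*92*95 = 17480)
95*(q(12, 9) + 158) = 95*(17480 + 158) = 95*17638 = 1675610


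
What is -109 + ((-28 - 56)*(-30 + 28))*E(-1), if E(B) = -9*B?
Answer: 1403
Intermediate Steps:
-109 + ((-28 - 56)*(-30 + 28))*E(-1) = -109 + ((-28 - 56)*(-30 + 28))*(-9*(-1)) = -109 - 84*(-2)*9 = -109 + 168*9 = -109 + 1512 = 1403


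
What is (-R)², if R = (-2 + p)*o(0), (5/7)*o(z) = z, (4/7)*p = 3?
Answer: 0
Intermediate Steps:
p = 21/4 (p = (7/4)*3 = 21/4 ≈ 5.2500)
o(z) = 7*z/5
R = 0 (R = (-2 + 21/4)*((7/5)*0) = (13/4)*0 = 0)
(-R)² = (-1*0)² = 0² = 0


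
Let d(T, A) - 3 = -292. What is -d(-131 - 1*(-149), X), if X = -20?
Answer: 289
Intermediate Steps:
d(T, A) = -289 (d(T, A) = 3 - 292 = -289)
-d(-131 - 1*(-149), X) = -1*(-289) = 289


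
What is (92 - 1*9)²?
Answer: 6889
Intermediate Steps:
(92 - 1*9)² = (92 - 9)² = 83² = 6889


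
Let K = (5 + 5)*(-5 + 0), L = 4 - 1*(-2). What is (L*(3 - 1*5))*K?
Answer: 600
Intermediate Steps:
L = 6 (L = 4 + 2 = 6)
K = -50 (K = 10*(-5) = -50)
(L*(3 - 1*5))*K = (6*(3 - 1*5))*(-50) = (6*(3 - 5))*(-50) = (6*(-2))*(-50) = -12*(-50) = 600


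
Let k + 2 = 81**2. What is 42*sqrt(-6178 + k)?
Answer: 42*sqrt(381) ≈ 819.81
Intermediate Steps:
k = 6559 (k = -2 + 81**2 = -2 + 6561 = 6559)
42*sqrt(-6178 + k) = 42*sqrt(-6178 + 6559) = 42*sqrt(381)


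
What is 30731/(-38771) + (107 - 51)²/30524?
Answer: -204111797/295861501 ≈ -0.68989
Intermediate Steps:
30731/(-38771) + (107 - 51)²/30524 = 30731*(-1/38771) + 56²*(1/30524) = -30731/38771 + 3136*(1/30524) = -30731/38771 + 784/7631 = -204111797/295861501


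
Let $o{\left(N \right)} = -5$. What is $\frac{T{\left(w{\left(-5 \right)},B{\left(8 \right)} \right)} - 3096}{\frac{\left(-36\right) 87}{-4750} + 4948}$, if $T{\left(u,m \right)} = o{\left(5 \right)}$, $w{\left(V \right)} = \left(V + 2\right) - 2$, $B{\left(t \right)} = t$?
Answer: $- \frac{7364875}{11753066} \approx -0.62663$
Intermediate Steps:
$w{\left(V \right)} = V$ ($w{\left(V \right)} = \left(2 + V\right) - 2 = V$)
$T{\left(u,m \right)} = -5$
$\frac{T{\left(w{\left(-5 \right)},B{\left(8 \right)} \right)} - 3096}{\frac{\left(-36\right) 87}{-4750} + 4948} = \frac{-5 - 3096}{\frac{\left(-36\right) 87}{-4750} + 4948} = - \frac{3101}{\left(-3132\right) \left(- \frac{1}{4750}\right) + 4948} = - \frac{3101}{\frac{1566}{2375} + 4948} = - \frac{3101}{\frac{11753066}{2375}} = \left(-3101\right) \frac{2375}{11753066} = - \frac{7364875}{11753066}$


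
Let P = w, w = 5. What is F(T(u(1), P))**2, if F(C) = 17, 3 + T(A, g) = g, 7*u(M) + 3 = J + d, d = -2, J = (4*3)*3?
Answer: 289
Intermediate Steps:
J = 36 (J = 12*3 = 36)
P = 5
u(M) = 31/7 (u(M) = -3/7 + (36 - 2)/7 = -3/7 + (1/7)*34 = -3/7 + 34/7 = 31/7)
T(A, g) = -3 + g
F(T(u(1), P))**2 = 17**2 = 289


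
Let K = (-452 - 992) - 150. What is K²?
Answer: 2540836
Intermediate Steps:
K = -1594 (K = -1444 - 150 = -1594)
K² = (-1594)² = 2540836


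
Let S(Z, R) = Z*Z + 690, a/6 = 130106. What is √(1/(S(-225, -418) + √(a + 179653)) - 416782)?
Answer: √(-21387168329 - 416782*√960289)/√(51315 + √960289) ≈ 645.59*I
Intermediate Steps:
a = 780636 (a = 6*130106 = 780636)
S(Z, R) = 690 + Z² (S(Z, R) = Z² + 690 = 690 + Z²)
√(1/(S(-225, -418) + √(a + 179653)) - 416782) = √(1/((690 + (-225)²) + √(780636 + 179653)) - 416782) = √(1/((690 + 50625) + √960289) - 416782) = √(1/(51315 + √960289) - 416782) = √(-416782 + 1/(51315 + √960289))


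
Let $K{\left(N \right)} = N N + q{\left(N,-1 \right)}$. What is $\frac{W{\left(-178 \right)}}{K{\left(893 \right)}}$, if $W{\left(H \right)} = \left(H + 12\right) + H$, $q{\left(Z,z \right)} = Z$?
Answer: $- \frac{172}{399171} \approx -0.00043089$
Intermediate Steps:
$W{\left(H \right)} = 12 + 2 H$ ($W{\left(H \right)} = \left(12 + H\right) + H = 12 + 2 H$)
$K{\left(N \right)} = N + N^{2}$ ($K{\left(N \right)} = N N + N = N^{2} + N = N + N^{2}$)
$\frac{W{\left(-178 \right)}}{K{\left(893 \right)}} = \frac{12 + 2 \left(-178\right)}{893 \left(1 + 893\right)} = \frac{12 - 356}{893 \cdot 894} = - \frac{344}{798342} = \left(-344\right) \frac{1}{798342} = - \frac{172}{399171}$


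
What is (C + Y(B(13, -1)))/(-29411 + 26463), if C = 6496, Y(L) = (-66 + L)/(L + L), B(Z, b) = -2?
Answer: -6513/2948 ≈ -2.2093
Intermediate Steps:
Y(L) = (-66 + L)/(2*L) (Y(L) = (-66 + L)/((2*L)) = (-66 + L)*(1/(2*L)) = (-66 + L)/(2*L))
(C + Y(B(13, -1)))/(-29411 + 26463) = (6496 + (1/2)*(-66 - 2)/(-2))/(-29411 + 26463) = (6496 + (1/2)*(-1/2)*(-68))/(-2948) = (6496 + 17)*(-1/2948) = 6513*(-1/2948) = -6513/2948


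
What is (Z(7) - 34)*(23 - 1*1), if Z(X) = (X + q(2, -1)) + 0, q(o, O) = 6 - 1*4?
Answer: -550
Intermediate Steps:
q(o, O) = 2 (q(o, O) = 6 - 4 = 2)
Z(X) = 2 + X (Z(X) = (X + 2) + 0 = (2 + X) + 0 = 2 + X)
(Z(7) - 34)*(23 - 1*1) = ((2 + 7) - 34)*(23 - 1*1) = (9 - 34)*(23 - 1) = -25*22 = -550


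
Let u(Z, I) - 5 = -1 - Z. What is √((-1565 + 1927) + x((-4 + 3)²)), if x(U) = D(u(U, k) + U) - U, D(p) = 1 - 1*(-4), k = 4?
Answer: √366 ≈ 19.131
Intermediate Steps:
u(Z, I) = 4 - Z (u(Z, I) = 5 + (-1 - Z) = 4 - Z)
D(p) = 5 (D(p) = 1 + 4 = 5)
x(U) = 5 - U
√((-1565 + 1927) + x((-4 + 3)²)) = √((-1565 + 1927) + (5 - (-4 + 3)²)) = √(362 + (5 - 1*(-1)²)) = √(362 + (5 - 1*1)) = √(362 + (5 - 1)) = √(362 + 4) = √366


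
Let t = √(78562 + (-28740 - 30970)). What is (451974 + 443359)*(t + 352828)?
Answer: 315898551724 + 1790666*√4713 ≈ 3.1602e+11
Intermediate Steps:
t = 2*√4713 (t = √(78562 - 59710) = √18852 = 2*√4713 ≈ 137.30)
(451974 + 443359)*(t + 352828) = (451974 + 443359)*(2*√4713 + 352828) = 895333*(352828 + 2*√4713) = 315898551724 + 1790666*√4713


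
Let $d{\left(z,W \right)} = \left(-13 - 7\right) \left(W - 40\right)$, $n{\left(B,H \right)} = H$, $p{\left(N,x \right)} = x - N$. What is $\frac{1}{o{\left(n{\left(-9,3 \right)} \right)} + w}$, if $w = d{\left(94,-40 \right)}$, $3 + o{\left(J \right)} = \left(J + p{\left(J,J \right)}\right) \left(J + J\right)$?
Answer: $\frac{1}{1615} \approx 0.0006192$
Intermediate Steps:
$d{\left(z,W \right)} = 800 - 20 W$ ($d{\left(z,W \right)} = - 20 \left(-40 + W\right) = 800 - 20 W$)
$o{\left(J \right)} = -3 + 2 J^{2}$ ($o{\left(J \right)} = -3 + \left(J + \left(J - J\right)\right) \left(J + J\right) = -3 + \left(J + 0\right) 2 J = -3 + J 2 J = -3 + 2 J^{2}$)
$w = 1600$ ($w = 800 - -800 = 800 + 800 = 1600$)
$\frac{1}{o{\left(n{\left(-9,3 \right)} \right)} + w} = \frac{1}{\left(-3 + 2 \cdot 3^{2}\right) + 1600} = \frac{1}{\left(-3 + 2 \cdot 9\right) + 1600} = \frac{1}{\left(-3 + 18\right) + 1600} = \frac{1}{15 + 1600} = \frac{1}{1615}$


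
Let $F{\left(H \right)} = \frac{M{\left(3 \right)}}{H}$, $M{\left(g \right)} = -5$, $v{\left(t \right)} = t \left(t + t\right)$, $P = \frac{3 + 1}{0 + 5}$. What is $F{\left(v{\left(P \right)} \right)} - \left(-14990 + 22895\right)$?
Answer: $- \frac{253085}{32} \approx -7908.9$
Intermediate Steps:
$P = \frac{4}{5} \approx 0.8$
$v{\left(t \right)} = 2 t^{2}$ ($v{\left(t \right)} = t 2 t = 2 t^{2}$)
$F{\left(H \right)} = - \frac{5}{H}$
$F{\left(v{\left(P \right)} \right)} - \left(-14990 + 22895\right) = - \frac{5}{2 \left(\frac{4}{5}\right)^{2}} - \left(-14990 + 22895\right) = - \frac{5}{2 \cdot \frac{16}{25}} - 7905 = - \frac{5}{\frac{32}{25}} - 7905 = \left(-5\right) \frac{25}{32} - 7905 = - \frac{125}{32} - 7905 = - \frac{253085}{32}$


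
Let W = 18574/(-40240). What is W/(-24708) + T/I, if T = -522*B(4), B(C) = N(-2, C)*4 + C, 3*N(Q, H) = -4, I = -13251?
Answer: -115291970041/2195800948320 ≈ -0.052506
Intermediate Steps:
N(Q, H) = -4/3 (N(Q, H) = (1/3)*(-4) = -4/3)
B(C) = -16/3 + C (B(C) = -4/3*4 + C = -16/3 + C)
T = 696 (T = -522*(-16/3 + 4) = -522*(-4/3) = 696)
W = -9287/20120 (W = 18574*(-1/40240) = -9287/20120 ≈ -0.46158)
W/(-24708) + T/I = -9287/20120/(-24708) + 696/(-13251) = -9287/20120*(-1/24708) + 696*(-1/13251) = 9287/497124960 - 232/4417 = -115291970041/2195800948320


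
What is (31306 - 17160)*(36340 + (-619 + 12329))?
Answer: 679715300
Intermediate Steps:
(31306 - 17160)*(36340 + (-619 + 12329)) = 14146*(36340 + 11710) = 14146*48050 = 679715300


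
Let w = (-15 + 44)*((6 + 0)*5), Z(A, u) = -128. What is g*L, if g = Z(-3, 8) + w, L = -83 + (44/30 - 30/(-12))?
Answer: -879641/15 ≈ -58643.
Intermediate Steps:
w = 870 (w = 29*(6*5) = 29*30 = 870)
L = -2371/30 (L = -83 + (44*(1/30) - 30*(-1/12)) = -83 + (22/15 + 5/2) = -83 + 119/30 = -2371/30 ≈ -79.033)
g = 742 (g = -128 + 870 = 742)
g*L = 742*(-2371/30) = -879641/15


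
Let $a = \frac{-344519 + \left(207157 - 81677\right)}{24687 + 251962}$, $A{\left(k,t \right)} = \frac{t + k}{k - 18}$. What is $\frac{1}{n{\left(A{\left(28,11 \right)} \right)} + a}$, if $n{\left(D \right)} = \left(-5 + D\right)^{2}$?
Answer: $\frac{27664900}{11570629} \approx 2.391$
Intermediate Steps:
$A{\left(k,t \right)} = \frac{k + t}{-18 + k}$
$a = - \frac{219039}{276649}$ ($a = \frac{-344519 + \left(207157 - 81677\right)}{276649} = \left(-344519 + 125480\right) \frac{1}{276649} = \left(-219039\right) \frac{1}{276649} = - \frac{219039}{276649} \approx -0.79176$)
$\frac{1}{n{\left(A{\left(28,11 \right)} \right)} + a} = \frac{1}{\left(-5 + \frac{28 + 11}{-18 + 28}\right)^{2} - \frac{219039}{276649}} = \frac{1}{\left(-5 + \frac{1}{10} \cdot 39\right)^{2} - \frac{219039}{276649}} = \frac{1}{\left(-5 + \frac{39}{10}\right)^{2} - \frac{219039}{276649}} = \frac{1}{\left(- \frac{11}{10}\right)^{2} - \frac{219039}{276649}} = \frac{1}{\frac{121}{100} - \frac{219039}{276649}} = \frac{1}{\frac{11570629}{27664900}} = \frac{27664900}{11570629}$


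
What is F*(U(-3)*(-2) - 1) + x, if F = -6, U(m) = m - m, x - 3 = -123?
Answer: -114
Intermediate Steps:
x = -120 (x = 3 - 123 = -120)
U(m) = 0
F*(U(-3)*(-2) - 1) + x = -6*(0*(-2) - 1) - 120 = -6*(0 - 1) - 120 = -6*(-1) - 120 = 6 - 120 = -114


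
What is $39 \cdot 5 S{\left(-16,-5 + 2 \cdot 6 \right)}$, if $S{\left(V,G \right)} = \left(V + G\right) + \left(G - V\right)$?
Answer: $2730$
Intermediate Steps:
$S{\left(V,G \right)} = 2 G$ ($S{\left(V,G \right)} = \left(G + V\right) + \left(G - V\right) = 2 G$)
$39 \cdot 5 S{\left(-16,-5 + 2 \cdot 6 \right)} = 39 \cdot 5 \cdot 2 \left(-5 + 2 \cdot 6\right) = 39 \cdot 5 \cdot 2 \left(-5 + 12\right) = 39 \cdot 5 \cdot 2 \cdot 7 = 39 \cdot 5 \cdot 14 = 39 \cdot 70 = 2730$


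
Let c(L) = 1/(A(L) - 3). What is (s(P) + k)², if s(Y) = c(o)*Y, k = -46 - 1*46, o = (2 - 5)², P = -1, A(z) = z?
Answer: 305809/36 ≈ 8494.7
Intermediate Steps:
o = 9 (o = (-3)² = 9)
c(L) = 1/(-3 + L) (c(L) = 1/(L - 3) = 1/(-3 + L))
k = -92 (k = -46 - 46 = -92)
s(Y) = Y/6 (s(Y) = Y/(-3 + 9) = Y/6)
(s(P) + k)² = ((⅙)*(-1) - 92)² = (-⅙ - 92)² = (-553/6)² = 305809/36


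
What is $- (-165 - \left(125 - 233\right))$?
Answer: $57$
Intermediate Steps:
$- (-165 - \left(125 - 233\right)) = - (-165 - -108) = - (-165 + 108) = \left(-1\right) \left(-57\right) = 57$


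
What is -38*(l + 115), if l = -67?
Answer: -1824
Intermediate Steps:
-38*(l + 115) = -38*(-67 + 115) = -38*48 = -1824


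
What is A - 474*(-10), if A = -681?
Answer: 4059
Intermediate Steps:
A - 474*(-10) = -681 - 474*(-10) = -681 - 1*(-4740) = -681 + 4740 = 4059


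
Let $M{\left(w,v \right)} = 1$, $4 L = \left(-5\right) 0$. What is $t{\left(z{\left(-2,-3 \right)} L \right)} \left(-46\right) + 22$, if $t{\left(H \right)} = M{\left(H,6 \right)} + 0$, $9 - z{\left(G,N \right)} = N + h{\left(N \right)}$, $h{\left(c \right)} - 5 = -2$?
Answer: $-24$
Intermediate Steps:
$L = 0$ ($L = \frac{\left(-5\right) 0}{4} = \frac{1}{4} \cdot 0 = 0$)
$h{\left(c \right)} = 3$ ($h{\left(c \right)} = 5 - 2 = 3$)
$z{\left(G,N \right)} = 6 - N$ ($z{\left(G,N \right)} = 9 - \left(N + 3\right) = 9 - \left(3 + N\right) = 6 - N$)
$t{\left(H \right)} = 1$ ($t{\left(H \right)} = 1 + 0 = 1$)
$t{\left(z{\left(-2,-3 \right)} L \right)} \left(-46\right) + 22 = 1 \left(-46\right) + 22 = -46 + 22 = -24$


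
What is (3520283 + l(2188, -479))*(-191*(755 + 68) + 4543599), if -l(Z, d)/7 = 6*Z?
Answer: 15038297307122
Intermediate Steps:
l(Z, d) = -42*Z
(3520283 + l(2188, -479))*(-191*(755 + 68) + 4543599) = (3520283 - 42*2188)*(-191*(755 + 68) + 4543599) = (3520283 - 91896)*(-191*823 + 4543599) = 3428387*(-157193 + 4543599) = 3428387*4386406 = 15038297307122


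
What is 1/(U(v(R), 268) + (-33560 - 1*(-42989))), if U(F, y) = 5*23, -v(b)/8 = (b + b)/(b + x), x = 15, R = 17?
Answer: 1/9544 ≈ 0.00010478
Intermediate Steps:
v(b) = -16*b/(15 + b) (v(b) = -8*(b + b)/(b + 15) = -8*2*b/(15 + b) = -16*b/(15 + b))
U(F, y) = 115
1/(U(v(R), 268) + (-33560 - 1*(-42989))) = 1/(115 + (-33560 - 1*(-42989))) = 1/(115 + (-33560 + 42989)) = 1/(115 + 9429) = 1/9544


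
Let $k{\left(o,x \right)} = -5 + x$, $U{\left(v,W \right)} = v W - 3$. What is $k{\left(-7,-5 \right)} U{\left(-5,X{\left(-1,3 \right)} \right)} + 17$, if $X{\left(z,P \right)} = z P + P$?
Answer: $47$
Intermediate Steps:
$X{\left(z,P \right)} = P + P z$ ($X{\left(z,P \right)} = P z + P = P + P z$)
$U{\left(v,W \right)} = -3 + W v$ ($U{\left(v,W \right)} = W v - 3 = -3 + W v$)
$k{\left(-7,-5 \right)} U{\left(-5,X{\left(-1,3 \right)} \right)} + 17 = \left(-5 - 5\right) \left(-3 + 3 \left(1 - 1\right) \left(-5\right)\right) + 17 = - 10 \left(-3 + 3 \cdot 0 \left(-5\right)\right) + 17 = - 10 \left(-3 + 0 \left(-5\right)\right) + 17 = - 10 \left(-3 + 0\right) + 17 = \left(-10\right) \left(-3\right) + 17 = 30 + 17 = 47$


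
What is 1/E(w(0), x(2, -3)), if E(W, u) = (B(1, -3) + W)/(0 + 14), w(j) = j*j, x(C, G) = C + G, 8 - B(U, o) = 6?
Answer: 7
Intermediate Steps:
B(U, o) = 2 (B(U, o) = 8 - 1*6 = 8 - 6 = 2)
w(j) = j²
E(W, u) = ⅐ + W/14 (E(W, u) = (2 + W)/(0 + 14) = (2 + W)/14 = (2 + W)*(1/14) = ⅐ + W/14)
1/E(w(0), x(2, -3)) = 1/(⅐ + (1/14)*0²) = 1/(⅐ + (1/14)*0) = 1/(⅐ + 0) = 1/(⅐) = 7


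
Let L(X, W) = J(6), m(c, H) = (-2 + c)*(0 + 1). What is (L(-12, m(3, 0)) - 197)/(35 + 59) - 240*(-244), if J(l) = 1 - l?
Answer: 2752219/47 ≈ 58558.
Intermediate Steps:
m(c, H) = -2 + c (m(c, H) = (-2 + c)*1 = -2 + c)
L(X, W) = -5 (L(X, W) = 1 - 1*6 = 1 - 6 = -5)
(L(-12, m(3, 0)) - 197)/(35 + 59) - 240*(-244) = (-5 - 197)/(35 + 59) - 240*(-244) = -202/94 + 58560 = -202*1/94 + 58560 = -101/47 + 58560 = 2752219/47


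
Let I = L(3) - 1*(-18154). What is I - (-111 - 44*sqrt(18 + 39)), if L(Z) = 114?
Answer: 18379 + 44*sqrt(57) ≈ 18711.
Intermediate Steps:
I = 18268 (I = 114 - 1*(-18154) = 114 + 18154 = 18268)
I - (-111 - 44*sqrt(18 + 39)) = 18268 - (-111 - 44*sqrt(18 + 39)) = 18268 - (-111 - 44*sqrt(57)) = 18268 + (111 + 44*sqrt(57)) = 18379 + 44*sqrt(57)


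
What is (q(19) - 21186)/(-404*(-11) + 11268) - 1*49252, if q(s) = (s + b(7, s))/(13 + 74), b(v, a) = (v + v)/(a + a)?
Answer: -639602405981/12985968 ≈ -49253.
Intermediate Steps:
b(v, a) = v/a (b(v, a) = (2*v)/((2*a)) = (2*v)*(1/(2*a)) = v/a)
q(s) = s/87 + 7/(87*s) (q(s) = (s + 7/s)/(13 + 74) = (s + 7/s)/87 = (s + 7/s)*(1/87) = s/87 + 7/(87*s))
(q(19) - 21186)/(-404*(-11) + 11268) - 1*49252 = ((1/87)*(7 + 19²)/19 - 21186)/(-404*(-11) + 11268) - 1*49252 = ((1/87)*(1/19)*(7 + 361) - 21186)/(4444 + 11268) - 49252 = ((1/87)*(1/19)*368 - 21186)/15712 - 49252 = (368/1653 - 21186)*(1/15712) - 49252 = -35020090/1653*1/15712 - 49252 = -17510045/12985968 - 49252 = -639602405981/12985968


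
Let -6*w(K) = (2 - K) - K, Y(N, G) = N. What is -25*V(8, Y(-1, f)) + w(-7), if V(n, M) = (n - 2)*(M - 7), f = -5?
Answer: 3592/3 ≈ 1197.3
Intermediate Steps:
V(n, M) = (-7 + M)*(-2 + n) (V(n, M) = (-2 + n)*(-7 + M) = (-7 + M)*(-2 + n))
w(K) = -⅓ + K/3 (w(K) = -((2 - K) - K)/6 = -(2 - 2*K)/6 = -⅓ + K/3)
-25*V(8, Y(-1, f)) + w(-7) = -25*(14 - 7*8 - 2*(-1) - 1*8) + (-⅓ + (⅓)*(-7)) = -25*(14 - 56 + 2 - 8) + (-⅓ - 7/3) = -25*(-48) - 8/3 = 1200 - 8/3 = 3592/3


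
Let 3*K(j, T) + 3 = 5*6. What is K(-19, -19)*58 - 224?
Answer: 298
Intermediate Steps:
K(j, T) = 9 (K(j, T) = -1 + (5*6)/3 = -1 + (⅓)*30 = -1 + 10 = 9)
K(-19, -19)*58 - 224 = 9*58 - 224 = 522 - 224 = 298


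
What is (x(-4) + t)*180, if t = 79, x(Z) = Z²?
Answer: 17100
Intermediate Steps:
(x(-4) + t)*180 = ((-4)² + 79)*180 = (16 + 79)*180 = 95*180 = 17100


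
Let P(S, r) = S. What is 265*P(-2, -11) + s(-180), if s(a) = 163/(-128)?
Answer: -68003/128 ≈ -531.27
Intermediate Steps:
s(a) = -163/128 (s(a) = 163*(-1/128) = -163/128)
265*P(-2, -11) + s(-180) = 265*(-2) - 163/128 = -530 - 163/128 = -68003/128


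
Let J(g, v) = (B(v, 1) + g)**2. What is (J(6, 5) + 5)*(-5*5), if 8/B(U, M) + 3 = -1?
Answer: -525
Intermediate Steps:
B(U, M) = -2 (B(U, M) = 8/(-3 - 1) = 8/(-4) = 8*(-1/4) = -2)
J(g, v) = (-2 + g)**2
(J(6, 5) + 5)*(-5*5) = ((-2 + 6)**2 + 5)*(-5*5) = (4**2 + 5)*(-25) = (16 + 5)*(-25) = 21*(-25) = -525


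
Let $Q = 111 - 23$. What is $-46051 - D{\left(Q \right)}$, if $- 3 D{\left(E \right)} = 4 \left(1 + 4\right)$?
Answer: $- \frac{138133}{3} \approx -46044.0$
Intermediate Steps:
$Q = 88$ ($Q = 111 - 23 = 88$)
$D{\left(E \right)} = - \frac{20}{3}$ ($D{\left(E \right)} = - \frac{4 \left(1 + 4\right)}{3} = - \frac{4 \cdot 5}{3} = \left(- \frac{1}{3}\right) 20 = - \frac{20}{3}$)
$-46051 - D{\left(Q \right)} = -46051 - - \frac{20}{3} = -46051 + \frac{20}{3} = - \frac{138133}{3}$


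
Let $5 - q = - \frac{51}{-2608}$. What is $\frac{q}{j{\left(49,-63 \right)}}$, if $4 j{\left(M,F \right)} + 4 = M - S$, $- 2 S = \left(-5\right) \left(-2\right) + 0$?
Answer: $\frac{12989}{32600} \approx 0.39844$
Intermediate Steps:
$S = -5$ ($S = - \frac{\left(-5\right) \left(-2\right) + 0}{2} = - \frac{10 + 0}{2} = \left(- \frac{1}{2}\right) 10 = -5$)
$j{\left(M,F \right)} = \frac{1}{4} + \frac{M}{4}$ ($j{\left(M,F \right)} = -1 + \frac{M - -5}{4} = -1 + \frac{M + 5}{4} = -1 + \frac{5 + M}{4} = -1 + \left(\frac{5}{4} + \frac{M}{4}\right) = \frac{1}{4} + \frac{M}{4}$)
$q = \frac{12989}{2608}$ ($q = 5 - - \frac{51}{-2608} = 5 - \left(-51\right) \left(- \frac{1}{2608}\right) = 5 - \frac{51}{2608} = \frac{12989}{2608} \approx 4.9804$)
$\frac{q}{j{\left(49,-63 \right)}} = \frac{12989}{2608 \left(\frac{1}{4} + \frac{1}{4} \cdot 49\right)} = \frac{12989}{2608 \left(\frac{1}{4} + \frac{49}{4}\right)} = \frac{12989}{2608 \cdot \frac{25}{2}} = \frac{12989}{2608} \cdot \frac{2}{25} = \frac{12989}{32600}$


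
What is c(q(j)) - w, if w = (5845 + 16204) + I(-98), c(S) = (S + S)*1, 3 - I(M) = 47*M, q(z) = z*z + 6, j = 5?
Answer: -26596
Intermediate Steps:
q(z) = 6 + z² (q(z) = z² + 6 = 6 + z²)
I(M) = 3 - 47*M
c(S) = 2*S (c(S) = (2*S)*1 = 2*S)
w = 26658 (w = (5845 + 16204) + (3 - 47*(-98)) = 22049 + (3 + 4606) = 22049 + 4609 = 26658)
c(q(j)) - w = 2*(6 + 5²) - 1*26658 = 2*(6 + 25) - 26658 = 2*31 - 26658 = 62 - 26658 = -26596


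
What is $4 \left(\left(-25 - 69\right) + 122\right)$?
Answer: $112$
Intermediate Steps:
$4 \left(\left(-25 - 69\right) + 122\right) = 4 \left(-94 + 122\right) = 4 \cdot 28 = 112$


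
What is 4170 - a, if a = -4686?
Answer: 8856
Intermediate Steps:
4170 - a = 4170 - 1*(-4686) = 4170 + 4686 = 8856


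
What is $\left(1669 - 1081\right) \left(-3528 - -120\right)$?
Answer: $-2003904$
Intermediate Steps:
$\left(1669 - 1081\right) \left(-3528 - -120\right) = 588 \left(-3528 + 120\right) = 588 \left(-3408\right) = -2003904$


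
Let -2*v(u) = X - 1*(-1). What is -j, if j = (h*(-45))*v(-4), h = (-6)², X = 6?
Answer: -5670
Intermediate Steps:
v(u) = -7/2 (v(u) = -(6 - 1*(-1))/2 = -(6 + 1)/2 = -½*7 = -7/2)
h = 36
j = 5670 (j = (36*(-45))*(-7/2) = -1620*(-7/2) = 5670)
-j = -1*5670 = -5670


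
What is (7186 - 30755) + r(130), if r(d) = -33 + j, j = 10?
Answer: -23592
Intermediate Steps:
r(d) = -23 (r(d) = -33 + 10 = -23)
(7186 - 30755) + r(130) = (7186 - 30755) - 23 = -23569 - 23 = -23592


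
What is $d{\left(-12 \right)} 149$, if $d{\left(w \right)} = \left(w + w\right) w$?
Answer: $42912$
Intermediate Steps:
$d{\left(w \right)} = 2 w^{2}$ ($d{\left(w \right)} = 2 w w = 2 w^{2}$)
$d{\left(-12 \right)} 149 = 2 \left(-12\right)^{2} \cdot 149 = 2 \cdot 144 \cdot 149 = 288 \cdot 149 = 42912$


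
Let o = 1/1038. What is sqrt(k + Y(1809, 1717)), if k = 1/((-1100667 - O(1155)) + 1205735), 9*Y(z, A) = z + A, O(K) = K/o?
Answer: sqrt(4218670587809386)/3281466 ≈ 19.793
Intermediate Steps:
o = 1/1038 ≈ 0.00096339
O(K) = 1038*K (O(K) = K/(1/1038) = K*1038 = 1038*K)
Y(z, A) = A/9 + z/9 (Y(z, A) = (z + A)/9 = (A + z)/9 = A/9 + z/9)
k = -1/1093822 (k = 1/((-1100667 - 1038*1155) + 1205735) = 1/((-1100667 - 1*1198890) + 1205735) = 1/((-1100667 - 1198890) + 1205735) = 1/(-2299557 + 1205735) = 1/(-1093822) = -1/1093822 ≈ -9.1423e-7)
sqrt(k + Y(1809, 1717)) = sqrt(-1/1093822 + ((1/9)*1717 + (1/9)*1809)) = sqrt(-1/1093822 + (1717/9 + 201)) = sqrt(-1/1093822 + 3526/9) = sqrt(3856816363/9844398) = sqrt(4218670587809386)/3281466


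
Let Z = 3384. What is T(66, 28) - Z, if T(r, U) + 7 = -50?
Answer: -3441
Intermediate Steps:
T(r, U) = -57 (T(r, U) = -7 - 50 = -57)
T(66, 28) - Z = -57 - 1*3384 = -57 - 3384 = -3441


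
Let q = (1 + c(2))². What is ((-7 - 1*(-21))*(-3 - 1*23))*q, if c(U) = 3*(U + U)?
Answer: -61516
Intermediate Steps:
c(U) = 6*U (c(U) = 3*(2*U) = 6*U)
q = 169 (q = (1 + 6*2)² = (1 + 12)² = 13² = 169)
((-7 - 1*(-21))*(-3 - 1*23))*q = ((-7 - 1*(-21))*(-3 - 1*23))*169 = ((-7 + 21)*(-3 - 23))*169 = (14*(-26))*169 = -364*169 = -61516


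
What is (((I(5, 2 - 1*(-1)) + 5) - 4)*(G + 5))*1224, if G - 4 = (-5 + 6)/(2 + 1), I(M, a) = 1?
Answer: 22848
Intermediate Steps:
G = 13/3 (G = 4 + (-5 + 6)/(2 + 1) = 4 + 1/3 = 4 + 1*(⅓) = 4 + ⅓ = 13/3 ≈ 4.3333)
(((I(5, 2 - 1*(-1)) + 5) - 4)*(G + 5))*1224 = (((1 + 5) - 4)*(13/3 + 5))*1224 = ((6 - 4)*(28/3))*1224 = (2*(28/3))*1224 = (56/3)*1224 = 22848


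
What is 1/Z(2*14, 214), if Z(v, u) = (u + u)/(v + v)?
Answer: 14/107 ≈ 0.13084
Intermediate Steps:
Z(v, u) = u/v (Z(v, u) = (2*u)/((2*v)) = (2*u)*(1/(2*v)) = u/v)
1/Z(2*14, 214) = 1/(214/((2*14))) = 1/(214/28) = 1/(214*(1/28)) = 1/(107/14) = 14/107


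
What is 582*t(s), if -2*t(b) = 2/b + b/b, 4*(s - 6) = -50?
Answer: -2619/13 ≈ -201.46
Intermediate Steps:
s = -13/2 (s = 6 + (1/4)*(-50) = 6 - 25/2 = -13/2 ≈ -6.5000)
t(b) = -1/2 - 1/b (t(b) = -(2/b + b/b)/2 = -(2/b + 1)/2 = -(1 + 2/b)/2 = -1/2 - 1/b)
582*t(s) = 582*((-2 - 1*(-13/2))/(2*(-13/2))) = 582*((1/2)*(-2/13)*(-2 + 13/2)) = 582*((1/2)*(-2/13)*(9/2)) = 582*(-9/26) = -2619/13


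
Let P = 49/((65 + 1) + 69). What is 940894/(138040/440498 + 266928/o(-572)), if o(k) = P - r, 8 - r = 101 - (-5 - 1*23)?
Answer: 212204505708544/496116575525 ≈ 427.73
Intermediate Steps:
P = 49/135 (P = 49/(66 + 69) = 49/135 ≈ 0.36296)
r = -121 (r = 8 - (101 - (-5 - 1*23)) = 8 - (101 - (-5 - 23)) = 8 - (101 - 1*(-28)) = 8 - (101 + 28) = 8 - 1*129 = 8 - 129 = -121)
o(k) = 16384/135 (o(k) = 49/135 - 1*(-121) = 49/135 + 121 = 16384/135)
940894/(138040/440498 + 266928/o(-572)) = 940894/(138040/440498 + 266928/(16384/135)) = 940894/(138040*(1/440498) + 266928*(135/16384)) = 940894/(69020/220249 + 2252205/1024) = 940894/(496116575525/225534976) = 940894*(225534976/496116575525) = 212204505708544/496116575525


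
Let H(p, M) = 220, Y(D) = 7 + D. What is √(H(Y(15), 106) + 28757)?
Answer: √28977 ≈ 170.23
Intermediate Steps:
√(H(Y(15), 106) + 28757) = √(220 + 28757) = √28977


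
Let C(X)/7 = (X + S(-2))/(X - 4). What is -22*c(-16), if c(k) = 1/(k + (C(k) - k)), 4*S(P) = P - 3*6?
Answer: -440/147 ≈ -2.9932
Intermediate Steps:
S(P) = -9/2 + P/4 (S(P) = (P - 3*6)/4 = (P - 18)/4 = (-18 + P)/4 = -9/2 + P/4)
C(X) = 7*(-5 + X)/(-4 + X) (C(X) = 7*((X + (-9/2 + (1/4)*(-2)))/(X - 4)) = 7*((X + (-9/2 - 1/2))/(-4 + X)) = 7*((X - 5)/(-4 + X)) = 7*((-5 + X)/(-4 + X)) = 7*(-5 + X)/(-4 + X))
c(k) = (-4 + k)/(7*(-5 + k)) (c(k) = 1/(k + (7*(-5 + k)/(-4 + k) - k)) = 1/(k + (-k + 7*(-5 + k)/(-4 + k))) = 1/(7*(-5 + k)/(-4 + k)) = (-4 + k)/(7*(-5 + k)))
-22*c(-16) = -22*(-4 - 16)/(7*(-5 - 16)) = -22*(-20)/(7*(-21)) = -22*(-1)*(-20)/(7*21) = -22*20/147 = -440/147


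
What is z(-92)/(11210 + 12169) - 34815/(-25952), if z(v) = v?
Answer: 811552301/606731808 ≈ 1.3376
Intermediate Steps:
z(-92)/(11210 + 12169) - 34815/(-25952) = -92/(11210 + 12169) - 34815/(-25952) = -92/23379 - 34815*(-1/25952) = -92*1/23379 + 34815/25952 = -92/23379 + 34815/25952 = 811552301/606731808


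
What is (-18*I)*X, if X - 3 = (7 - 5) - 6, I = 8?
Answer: 144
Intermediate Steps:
X = -1 (X = 3 + ((7 - 5) - 6) = 3 + (2 - 6) = 3 - 4 = -1)
(-18*I)*X = -18*8*(-1) = -144*(-1) = 144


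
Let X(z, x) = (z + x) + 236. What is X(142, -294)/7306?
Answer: 42/3653 ≈ 0.011497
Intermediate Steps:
X(z, x) = 236 + x + z (X(z, x) = (x + z) + 236 = 236 + x + z)
X(142, -294)/7306 = (236 - 294 + 142)/7306 = 84*(1/7306) = 42/3653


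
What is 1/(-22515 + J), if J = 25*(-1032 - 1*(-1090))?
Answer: -1/21065 ≈ -4.7472e-5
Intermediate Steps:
J = 1450 (J = 25*(-1032 + 1090) = 25*58 = 1450)
1/(-22515 + J) = 1/(-22515 + 1450) = 1/(-21065) = -1/21065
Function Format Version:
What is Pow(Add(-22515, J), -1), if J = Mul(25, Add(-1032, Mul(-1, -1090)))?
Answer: Rational(-1, 21065) ≈ -4.7472e-5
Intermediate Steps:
J = 1450 (J = Mul(25, Add(-1032, 1090)) = Mul(25, 58) = 1450)
Pow(Add(-22515, J), -1) = Pow(Add(-22515, 1450), -1) = Pow(-21065, -1) = Rational(-1, 21065)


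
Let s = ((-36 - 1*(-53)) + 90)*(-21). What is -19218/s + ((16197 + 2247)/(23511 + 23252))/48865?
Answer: 504765442294/59017945595 ≈ 8.5527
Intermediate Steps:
s = -2247 (s = ((-36 + 53) + 90)*(-21) = (17 + 90)*(-21) = 107*(-21) = -2247)
-19218/s + ((16197 + 2247)/(23511 + 23252))/48865 = -19218/(-2247) + ((16197 + 2247)/(23511 + 23252))/48865 = -19218*(-1/2247) + (18444/46763)*(1/48865) = 6406/749 + (18444*(1/46763))*(1/48865) = 6406/749 + (18444/46763)*(1/48865) = 6406/749 + 636/78795655 = 504765442294/59017945595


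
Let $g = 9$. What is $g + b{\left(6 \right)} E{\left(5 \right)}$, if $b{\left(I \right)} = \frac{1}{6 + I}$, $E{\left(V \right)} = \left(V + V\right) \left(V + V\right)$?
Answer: $\frac{52}{3} \approx 17.333$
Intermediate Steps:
$E{\left(V \right)} = 4 V^{2}$ ($E{\left(V \right)} = 2 V 2 V = 4 V^{2}$)
$g + b{\left(6 \right)} E{\left(5 \right)} = 9 + \frac{4 \cdot 5^{2}}{6 + 6} = 9 + \frac{4 \cdot 25}{12} = 9 + \frac{1}{12} \cdot 100 = 9 + \frac{25}{3} = \frac{52}{3}$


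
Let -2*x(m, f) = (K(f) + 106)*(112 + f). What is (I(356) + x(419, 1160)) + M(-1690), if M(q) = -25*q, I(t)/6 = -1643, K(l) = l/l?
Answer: -35660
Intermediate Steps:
K(l) = 1
I(t) = -9858 (I(t) = 6*(-1643) = -9858)
x(m, f) = -5992 - 107*f/2 (x(m, f) = -(1 + 106)*(112 + f)/2 = -107*(112 + f)/2 = -(11984 + 107*f)/2 = -5992 - 107*f/2)
(I(356) + x(419, 1160)) + M(-1690) = (-9858 + (-5992 - 107/2*1160)) - 25*(-1690) = (-9858 + (-5992 - 62060)) + 42250 = (-9858 - 68052) + 42250 = -77910 + 42250 = -35660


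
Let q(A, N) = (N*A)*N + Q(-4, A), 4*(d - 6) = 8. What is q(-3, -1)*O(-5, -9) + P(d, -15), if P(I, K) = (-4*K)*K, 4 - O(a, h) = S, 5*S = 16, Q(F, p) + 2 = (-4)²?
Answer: -4456/5 ≈ -891.20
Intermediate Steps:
Q(F, p) = 14 (Q(F, p) = -2 + (-4)² = -2 + 16 = 14)
S = 16/5 (S = (⅕)*16 = 16/5 ≈ 3.2000)
O(a, h) = ⅘ (O(a, h) = 4 - 1*16/5 = 4 - 16/5 = ⅘)
d = 8 (d = 6 + (¼)*8 = 6 + 2 = 8)
P(I, K) = -4*K²
q(A, N) = 14 + A*N² (q(A, N) = (N*A)*N + 14 = (A*N)*N + 14 = A*N² + 14 = 14 + A*N²)
q(-3, -1)*O(-5, -9) + P(d, -15) = (14 - 3*(-1)²)*(⅘) - 4*(-15)² = (14 - 3*1)*(⅘) - 4*225 = (14 - 3)*(⅘) - 900 = 11*(⅘) - 900 = 44/5 - 900 = -4456/5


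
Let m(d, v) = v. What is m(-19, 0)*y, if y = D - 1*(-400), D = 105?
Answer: 0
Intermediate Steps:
y = 505 (y = 105 - 1*(-400) = 105 + 400 = 505)
m(-19, 0)*y = 0*505 = 0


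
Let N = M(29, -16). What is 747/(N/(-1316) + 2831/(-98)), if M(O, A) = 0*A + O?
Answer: -6881364/266317 ≈ -25.839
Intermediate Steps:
M(O, A) = O (M(O, A) = 0 + O = O)
N = 29
747/(N/(-1316) + 2831/(-98)) = 747/(29/(-1316) + 2831/(-98)) = 747/(29*(-1/1316) + 2831*(-1/98)) = 747/(-29/1316 - 2831/98) = 747/(-266317/9212) = 747*(-9212/266317) = -6881364/266317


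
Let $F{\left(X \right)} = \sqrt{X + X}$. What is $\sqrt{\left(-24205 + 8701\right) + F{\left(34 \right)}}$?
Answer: $\sqrt{-15504 + 2 \sqrt{17}} \approx 124.48 i$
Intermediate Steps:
$F{\left(X \right)} = \sqrt{2} \sqrt{X}$ ($F{\left(X \right)} = \sqrt{2 X} = \sqrt{2} \sqrt{X}$)
$\sqrt{\left(-24205 + 8701\right) + F{\left(34 \right)}} = \sqrt{\left(-24205 + 8701\right) + \sqrt{2} \sqrt{34}} = \sqrt{-15504 + 2 \sqrt{17}}$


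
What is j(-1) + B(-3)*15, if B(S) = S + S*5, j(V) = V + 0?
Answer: -271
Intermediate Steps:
j(V) = V
B(S) = 6*S (B(S) = S + 5*S = 6*S)
j(-1) + B(-3)*15 = -1 + (6*(-3))*15 = -1 - 18*15 = -1 - 270 = -271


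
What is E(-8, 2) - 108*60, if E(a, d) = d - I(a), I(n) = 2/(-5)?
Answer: -32388/5 ≈ -6477.6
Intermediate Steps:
I(n) = -⅖ (I(n) = 2*(-⅕) = -⅖)
E(a, d) = ⅖ + d (E(a, d) = d - 1*(-⅖) = d + ⅖ = ⅖ + d)
E(-8, 2) - 108*60 = (⅖ + 2) - 108*60 = 12/5 - 6480 = -32388/5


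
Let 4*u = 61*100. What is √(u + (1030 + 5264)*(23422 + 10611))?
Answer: √214205227 ≈ 14636.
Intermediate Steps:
u = 1525 (u = (61*100)/4 = (¼)*6100 = 1525)
√(u + (1030 + 5264)*(23422 + 10611)) = √(1525 + (1030 + 5264)*(23422 + 10611)) = √(1525 + 6294*34033) = √(1525 + 214203702) = √214205227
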